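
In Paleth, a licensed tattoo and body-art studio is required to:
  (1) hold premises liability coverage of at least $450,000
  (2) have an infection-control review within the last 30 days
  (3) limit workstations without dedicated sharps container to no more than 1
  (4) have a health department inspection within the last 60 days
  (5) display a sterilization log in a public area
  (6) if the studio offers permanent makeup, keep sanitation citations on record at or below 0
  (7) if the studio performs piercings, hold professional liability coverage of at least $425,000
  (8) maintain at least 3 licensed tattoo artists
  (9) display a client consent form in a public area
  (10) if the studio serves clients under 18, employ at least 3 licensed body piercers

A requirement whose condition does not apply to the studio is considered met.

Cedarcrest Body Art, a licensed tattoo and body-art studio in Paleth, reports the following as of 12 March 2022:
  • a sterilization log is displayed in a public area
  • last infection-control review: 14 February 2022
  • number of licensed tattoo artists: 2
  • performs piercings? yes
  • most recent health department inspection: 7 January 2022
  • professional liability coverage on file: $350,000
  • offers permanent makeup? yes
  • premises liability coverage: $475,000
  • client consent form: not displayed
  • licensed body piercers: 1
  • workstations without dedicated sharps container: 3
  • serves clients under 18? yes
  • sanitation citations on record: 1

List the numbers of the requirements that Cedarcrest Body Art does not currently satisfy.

3, 4, 6, 7, 8, 9, 10

1. premises liability coverage $475,000 ≥ $450,000 → met
2. infection-control review 26 days ago vs limit 30 → met
3. workstations without dedicated sharps container 3 > 1 → not met
4. health department inspection 64 days ago vs limit 60 → not met
5. sterilization log present → met
6. condition 'offers permanent makeup' holds; sanitation citations on record 1 > 0 → not met
7. condition 'performs piercings' holds; professional liability coverage $350,000 < $425,000 → not met
8. licensed tattoo artists 2 < 3 → not met
9. client consent form absent → not met
10. condition 'serves clients under 18' holds; licensed body piercers 1 < 3 → not met
Not met: 3, 4, 6, 7, 8, 9, 10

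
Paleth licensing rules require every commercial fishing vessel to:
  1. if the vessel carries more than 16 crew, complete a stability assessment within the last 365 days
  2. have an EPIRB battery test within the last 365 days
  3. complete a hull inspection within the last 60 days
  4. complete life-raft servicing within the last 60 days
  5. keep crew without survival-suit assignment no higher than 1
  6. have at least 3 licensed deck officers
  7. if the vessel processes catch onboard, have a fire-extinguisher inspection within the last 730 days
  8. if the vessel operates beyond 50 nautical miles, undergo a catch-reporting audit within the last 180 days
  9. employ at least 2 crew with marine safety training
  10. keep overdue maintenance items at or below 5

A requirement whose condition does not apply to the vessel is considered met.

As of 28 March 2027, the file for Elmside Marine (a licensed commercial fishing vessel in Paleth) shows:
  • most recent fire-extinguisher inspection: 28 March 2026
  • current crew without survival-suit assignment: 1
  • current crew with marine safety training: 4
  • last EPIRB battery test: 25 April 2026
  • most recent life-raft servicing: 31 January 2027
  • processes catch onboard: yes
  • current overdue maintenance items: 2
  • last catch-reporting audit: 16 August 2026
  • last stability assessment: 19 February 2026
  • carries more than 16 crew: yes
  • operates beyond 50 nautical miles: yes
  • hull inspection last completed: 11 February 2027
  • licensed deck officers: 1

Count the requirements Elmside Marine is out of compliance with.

1. condition 'carries more than 16 crew' holds; stability assessment 402 days ago vs limit 365 → not met
2. EPIRB battery test 337 days ago vs limit 365 → met
3. hull inspection 45 days ago vs limit 60 → met
4. life-raft servicing 56 days ago vs limit 60 → met
5. crew without survival-suit assignment 1 ≤ 1 → met
6. licensed deck officers 1 < 3 → not met
7. condition 'processes catch onboard' holds; fire-extinguisher inspection 365 days ago vs limit 730 → met
8. condition 'operates beyond 50 nautical miles' holds; catch-reporting audit 224 days ago vs limit 180 → not met
9. crew with marine safety training 4 ≥ 2 → met
10. overdue maintenance items 2 ≤ 5 → met
Not met: 3 of 10

3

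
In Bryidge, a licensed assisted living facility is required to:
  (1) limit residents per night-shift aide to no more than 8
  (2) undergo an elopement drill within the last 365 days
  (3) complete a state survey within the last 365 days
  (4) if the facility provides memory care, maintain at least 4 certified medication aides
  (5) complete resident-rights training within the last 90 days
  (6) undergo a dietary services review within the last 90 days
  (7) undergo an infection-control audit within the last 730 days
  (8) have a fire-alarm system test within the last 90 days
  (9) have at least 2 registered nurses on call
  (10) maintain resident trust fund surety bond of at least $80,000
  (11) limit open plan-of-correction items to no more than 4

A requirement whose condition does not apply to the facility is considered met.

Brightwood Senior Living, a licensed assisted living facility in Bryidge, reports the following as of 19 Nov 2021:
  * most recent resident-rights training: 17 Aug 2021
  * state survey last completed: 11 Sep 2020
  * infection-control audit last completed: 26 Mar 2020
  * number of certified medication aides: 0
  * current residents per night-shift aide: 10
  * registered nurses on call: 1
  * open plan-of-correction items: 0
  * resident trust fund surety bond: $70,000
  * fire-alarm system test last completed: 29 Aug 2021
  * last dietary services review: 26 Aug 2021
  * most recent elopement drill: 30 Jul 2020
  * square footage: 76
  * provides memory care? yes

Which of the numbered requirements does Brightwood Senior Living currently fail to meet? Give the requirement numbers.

1, 2, 3, 4, 5, 9, 10

1. residents per night-shift aide 10 > 8 → not met
2. elopement drill 477 days ago vs limit 365 → not met
3. state survey 434 days ago vs limit 365 → not met
4. condition 'provides memory care' holds; certified medication aides 0 < 4 → not met
5. resident-rights training 94 days ago vs limit 90 → not met
6. dietary services review 85 days ago vs limit 90 → met
7. infection-control audit 603 days ago vs limit 730 → met
8. fire-alarm system test 82 days ago vs limit 90 → met
9. registered nurses on call 1 < 2 → not met
10. resident trust fund surety bond $70,000 < $80,000 → not met
11. open plan-of-correction items 0 ≤ 4 → met
Not met: 1, 2, 3, 4, 5, 9, 10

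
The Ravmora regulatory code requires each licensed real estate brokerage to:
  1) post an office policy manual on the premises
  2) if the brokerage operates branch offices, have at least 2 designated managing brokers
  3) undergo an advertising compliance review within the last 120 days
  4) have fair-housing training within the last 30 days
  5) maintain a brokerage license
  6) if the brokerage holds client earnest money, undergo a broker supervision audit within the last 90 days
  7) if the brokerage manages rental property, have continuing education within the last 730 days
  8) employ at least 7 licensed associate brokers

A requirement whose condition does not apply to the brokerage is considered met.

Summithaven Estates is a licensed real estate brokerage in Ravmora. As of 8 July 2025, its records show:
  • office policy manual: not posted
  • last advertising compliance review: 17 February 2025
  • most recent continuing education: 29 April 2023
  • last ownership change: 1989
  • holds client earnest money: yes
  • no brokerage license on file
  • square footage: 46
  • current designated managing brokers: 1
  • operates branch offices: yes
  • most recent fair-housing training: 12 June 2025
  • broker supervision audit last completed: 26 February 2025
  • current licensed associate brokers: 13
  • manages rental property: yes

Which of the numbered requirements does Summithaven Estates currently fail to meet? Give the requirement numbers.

1. office policy manual absent → not met
2. condition 'operates branch offices' holds; designated managing brokers 1 < 2 → not met
3. advertising compliance review 141 days ago vs limit 120 → not met
4. fair-housing training 26 days ago vs limit 30 → met
5. brokerage license absent → not met
6. condition 'holds client earnest money' holds; broker supervision audit 132 days ago vs limit 90 → not met
7. condition 'manages rental property' holds; continuing education 801 days ago vs limit 730 → not met
8. licensed associate brokers 13 ≥ 7 → met
Not met: 1, 2, 3, 5, 6, 7

1, 2, 3, 5, 6, 7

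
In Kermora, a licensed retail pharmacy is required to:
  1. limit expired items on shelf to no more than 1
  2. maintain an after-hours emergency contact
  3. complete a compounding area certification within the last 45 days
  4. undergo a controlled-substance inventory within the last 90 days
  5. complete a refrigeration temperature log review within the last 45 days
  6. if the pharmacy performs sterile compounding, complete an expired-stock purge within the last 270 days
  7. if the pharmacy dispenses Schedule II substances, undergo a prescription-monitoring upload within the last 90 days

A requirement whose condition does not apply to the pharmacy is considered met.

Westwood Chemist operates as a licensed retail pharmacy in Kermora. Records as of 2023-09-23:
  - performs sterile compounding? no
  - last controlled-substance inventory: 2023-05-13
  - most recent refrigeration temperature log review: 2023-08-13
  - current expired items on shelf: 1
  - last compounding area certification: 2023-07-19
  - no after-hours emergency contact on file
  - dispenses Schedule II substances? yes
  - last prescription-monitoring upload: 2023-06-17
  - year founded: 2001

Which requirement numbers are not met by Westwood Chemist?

1. expired items on shelf 1 ≤ 1 → met
2. after-hours emergency contact absent → not met
3. compounding area certification 66 days ago vs limit 45 → not met
4. controlled-substance inventory 133 days ago vs limit 90 → not met
5. refrigeration temperature log review 41 days ago vs limit 45 → met
6. condition 'performs sterile compounding' does not hold → requirement n/a → met
7. condition 'dispenses Schedule II substances' holds; prescription-monitoring upload 98 days ago vs limit 90 → not met
Not met: 2, 3, 4, 7

2, 3, 4, 7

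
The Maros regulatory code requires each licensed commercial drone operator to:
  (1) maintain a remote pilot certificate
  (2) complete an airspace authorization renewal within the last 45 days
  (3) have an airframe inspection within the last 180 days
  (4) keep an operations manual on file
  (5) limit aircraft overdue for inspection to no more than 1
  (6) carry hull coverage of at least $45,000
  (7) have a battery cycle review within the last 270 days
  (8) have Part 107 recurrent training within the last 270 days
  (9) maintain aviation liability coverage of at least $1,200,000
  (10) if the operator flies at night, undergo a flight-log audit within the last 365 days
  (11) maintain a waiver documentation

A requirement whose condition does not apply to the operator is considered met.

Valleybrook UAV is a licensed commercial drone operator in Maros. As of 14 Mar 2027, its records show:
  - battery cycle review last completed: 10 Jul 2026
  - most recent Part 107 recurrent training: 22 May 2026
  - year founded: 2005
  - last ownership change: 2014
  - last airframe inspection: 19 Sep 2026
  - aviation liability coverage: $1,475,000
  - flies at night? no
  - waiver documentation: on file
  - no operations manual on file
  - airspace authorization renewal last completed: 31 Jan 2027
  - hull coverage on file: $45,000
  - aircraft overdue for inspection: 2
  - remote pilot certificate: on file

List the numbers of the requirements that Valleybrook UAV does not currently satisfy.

4, 5, 8

1. remote pilot certificate present → met
2. airspace authorization renewal 42 days ago vs limit 45 → met
3. airframe inspection 176 days ago vs limit 180 → met
4. operations manual absent → not met
5. aircraft overdue for inspection 2 > 1 → not met
6. hull coverage $45,000 ≥ $45,000 → met
7. battery cycle review 247 days ago vs limit 270 → met
8. Part 107 recurrent training 296 days ago vs limit 270 → not met
9. aviation liability coverage $1,475,000 ≥ $1,200,000 → met
10. condition 'flies at night' does not hold → requirement n/a → met
11. waiver documentation present → met
Not met: 4, 5, 8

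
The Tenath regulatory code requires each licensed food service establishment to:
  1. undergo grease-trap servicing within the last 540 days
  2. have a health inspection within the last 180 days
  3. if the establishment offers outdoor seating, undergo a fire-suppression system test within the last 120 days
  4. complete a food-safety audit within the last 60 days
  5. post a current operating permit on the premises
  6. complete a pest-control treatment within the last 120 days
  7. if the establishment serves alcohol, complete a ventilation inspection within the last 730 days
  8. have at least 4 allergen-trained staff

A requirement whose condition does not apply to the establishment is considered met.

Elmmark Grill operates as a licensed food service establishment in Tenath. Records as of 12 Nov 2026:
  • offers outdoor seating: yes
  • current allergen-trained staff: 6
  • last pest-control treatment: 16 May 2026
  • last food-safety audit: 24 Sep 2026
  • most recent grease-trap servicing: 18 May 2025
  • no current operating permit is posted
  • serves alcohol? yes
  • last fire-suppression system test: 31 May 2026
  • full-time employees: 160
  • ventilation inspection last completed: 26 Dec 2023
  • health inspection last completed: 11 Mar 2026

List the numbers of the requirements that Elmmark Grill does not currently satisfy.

1. grease-trap servicing 543 days ago vs limit 540 → not met
2. health inspection 246 days ago vs limit 180 → not met
3. condition 'offers outdoor seating' holds; fire-suppression system test 165 days ago vs limit 120 → not met
4. food-safety audit 49 days ago vs limit 60 → met
5. current operating permit absent → not met
6. pest-control treatment 180 days ago vs limit 120 → not met
7. condition 'serves alcohol' holds; ventilation inspection 1052 days ago vs limit 730 → not met
8. allergen-trained staff 6 ≥ 4 → met
Not met: 1, 2, 3, 5, 6, 7

1, 2, 3, 5, 6, 7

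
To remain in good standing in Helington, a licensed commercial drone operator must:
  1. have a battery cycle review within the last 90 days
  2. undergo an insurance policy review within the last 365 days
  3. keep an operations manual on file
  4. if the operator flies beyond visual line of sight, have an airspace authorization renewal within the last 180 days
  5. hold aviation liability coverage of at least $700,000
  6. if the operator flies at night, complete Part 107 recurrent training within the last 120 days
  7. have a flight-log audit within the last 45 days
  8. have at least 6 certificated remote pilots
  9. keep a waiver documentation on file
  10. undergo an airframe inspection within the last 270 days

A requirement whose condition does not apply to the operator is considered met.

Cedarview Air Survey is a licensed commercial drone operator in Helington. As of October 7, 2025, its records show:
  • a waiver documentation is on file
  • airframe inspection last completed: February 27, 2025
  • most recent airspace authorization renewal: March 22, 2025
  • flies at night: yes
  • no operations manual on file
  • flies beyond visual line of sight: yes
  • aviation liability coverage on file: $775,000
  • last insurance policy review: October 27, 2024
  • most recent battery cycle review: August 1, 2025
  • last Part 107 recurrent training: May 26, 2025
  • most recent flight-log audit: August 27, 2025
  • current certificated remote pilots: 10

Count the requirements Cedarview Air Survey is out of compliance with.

3

1. battery cycle review 67 days ago vs limit 90 → met
2. insurance policy review 345 days ago vs limit 365 → met
3. operations manual absent → not met
4. condition 'flies beyond visual line of sight' holds; airspace authorization renewal 199 days ago vs limit 180 → not met
5. aviation liability coverage $775,000 ≥ $700,000 → met
6. condition 'flies at night' holds; Part 107 recurrent training 134 days ago vs limit 120 → not met
7. flight-log audit 41 days ago vs limit 45 → met
8. certificated remote pilots 10 ≥ 6 → met
9. waiver documentation present → met
10. airframe inspection 222 days ago vs limit 270 → met
Not met: 3 of 10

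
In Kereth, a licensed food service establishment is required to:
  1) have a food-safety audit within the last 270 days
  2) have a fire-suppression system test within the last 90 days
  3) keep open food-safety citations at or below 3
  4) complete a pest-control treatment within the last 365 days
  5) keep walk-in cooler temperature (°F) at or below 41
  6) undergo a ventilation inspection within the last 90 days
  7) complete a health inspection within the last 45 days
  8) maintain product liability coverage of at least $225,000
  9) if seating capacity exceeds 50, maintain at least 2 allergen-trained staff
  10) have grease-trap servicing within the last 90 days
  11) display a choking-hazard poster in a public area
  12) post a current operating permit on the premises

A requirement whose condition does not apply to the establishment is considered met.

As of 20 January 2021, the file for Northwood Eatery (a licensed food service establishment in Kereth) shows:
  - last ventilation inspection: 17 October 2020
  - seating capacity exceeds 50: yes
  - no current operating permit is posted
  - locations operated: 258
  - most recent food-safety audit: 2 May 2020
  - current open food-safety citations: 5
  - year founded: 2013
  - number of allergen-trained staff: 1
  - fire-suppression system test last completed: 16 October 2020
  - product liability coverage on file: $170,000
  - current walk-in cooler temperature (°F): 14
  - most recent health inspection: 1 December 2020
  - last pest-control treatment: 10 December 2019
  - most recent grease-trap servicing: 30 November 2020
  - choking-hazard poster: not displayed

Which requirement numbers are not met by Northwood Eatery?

1. food-safety audit 263 days ago vs limit 270 → met
2. fire-suppression system test 96 days ago vs limit 90 → not met
3. open food-safety citations 5 > 3 → not met
4. pest-control treatment 407 days ago vs limit 365 → not met
5. walk-in cooler temperature (°F) 14 ≤ 41 → met
6. ventilation inspection 95 days ago vs limit 90 → not met
7. health inspection 50 days ago vs limit 45 → not met
8. product liability coverage $170,000 < $225,000 → not met
9. condition 'seating capacity exceeds 50' holds; allergen-trained staff 1 < 2 → not met
10. grease-trap servicing 51 days ago vs limit 90 → met
11. choking-hazard poster absent → not met
12. current operating permit absent → not met
Not met: 2, 3, 4, 6, 7, 8, 9, 11, 12

2, 3, 4, 6, 7, 8, 9, 11, 12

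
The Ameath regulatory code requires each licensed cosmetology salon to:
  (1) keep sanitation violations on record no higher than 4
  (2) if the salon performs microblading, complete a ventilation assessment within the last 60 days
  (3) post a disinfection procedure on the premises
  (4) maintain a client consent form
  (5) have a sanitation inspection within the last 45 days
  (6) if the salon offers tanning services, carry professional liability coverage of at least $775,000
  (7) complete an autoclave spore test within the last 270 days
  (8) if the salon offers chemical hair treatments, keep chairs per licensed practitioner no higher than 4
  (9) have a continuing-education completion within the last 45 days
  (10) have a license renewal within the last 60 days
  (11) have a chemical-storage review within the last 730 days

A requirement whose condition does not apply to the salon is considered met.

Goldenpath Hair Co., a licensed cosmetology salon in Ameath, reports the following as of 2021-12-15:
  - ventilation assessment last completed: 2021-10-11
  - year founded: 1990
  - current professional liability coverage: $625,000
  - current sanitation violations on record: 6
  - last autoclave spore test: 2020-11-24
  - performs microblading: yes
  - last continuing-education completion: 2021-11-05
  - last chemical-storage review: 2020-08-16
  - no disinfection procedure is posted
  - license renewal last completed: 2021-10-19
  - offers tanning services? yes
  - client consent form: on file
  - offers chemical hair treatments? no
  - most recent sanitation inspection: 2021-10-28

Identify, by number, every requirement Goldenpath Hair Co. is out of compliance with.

1, 2, 3, 5, 6, 7

1. sanitation violations on record 6 > 4 → not met
2. condition 'performs microblading' holds; ventilation assessment 65 days ago vs limit 60 → not met
3. disinfection procedure absent → not met
4. client consent form present → met
5. sanitation inspection 48 days ago vs limit 45 → not met
6. condition 'offers tanning services' holds; professional liability coverage $625,000 < $775,000 → not met
7. autoclave spore test 386 days ago vs limit 270 → not met
8. condition 'offers chemical hair treatments' does not hold → requirement n/a → met
9. continuing-education completion 40 days ago vs limit 45 → met
10. license renewal 57 days ago vs limit 60 → met
11. chemical-storage review 486 days ago vs limit 730 → met
Not met: 1, 2, 3, 5, 6, 7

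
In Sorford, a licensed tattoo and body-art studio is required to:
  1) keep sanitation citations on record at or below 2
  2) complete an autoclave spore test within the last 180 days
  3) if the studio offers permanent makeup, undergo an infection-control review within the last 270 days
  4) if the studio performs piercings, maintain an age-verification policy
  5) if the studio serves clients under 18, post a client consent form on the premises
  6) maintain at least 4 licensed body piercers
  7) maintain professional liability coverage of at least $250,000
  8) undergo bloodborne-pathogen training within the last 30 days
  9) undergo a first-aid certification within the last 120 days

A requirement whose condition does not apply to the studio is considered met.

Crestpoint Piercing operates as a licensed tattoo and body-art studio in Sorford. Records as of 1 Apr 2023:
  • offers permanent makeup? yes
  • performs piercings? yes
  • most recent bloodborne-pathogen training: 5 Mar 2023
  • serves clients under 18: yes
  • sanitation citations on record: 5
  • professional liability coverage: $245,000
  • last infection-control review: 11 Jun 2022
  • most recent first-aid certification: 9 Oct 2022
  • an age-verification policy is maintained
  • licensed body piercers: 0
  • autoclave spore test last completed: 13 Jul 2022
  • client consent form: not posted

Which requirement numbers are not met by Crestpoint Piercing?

1. sanitation citations on record 5 > 2 → not met
2. autoclave spore test 262 days ago vs limit 180 → not met
3. condition 'offers permanent makeup' holds; infection-control review 294 days ago vs limit 270 → not met
4. condition 'performs piercings' holds; age-verification policy present → met
5. condition 'serves clients under 18' holds; client consent form absent → not met
6. licensed body piercers 0 < 4 → not met
7. professional liability coverage $245,000 < $250,000 → not met
8. bloodborne-pathogen training 27 days ago vs limit 30 → met
9. first-aid certification 174 days ago vs limit 120 → not met
Not met: 1, 2, 3, 5, 6, 7, 9

1, 2, 3, 5, 6, 7, 9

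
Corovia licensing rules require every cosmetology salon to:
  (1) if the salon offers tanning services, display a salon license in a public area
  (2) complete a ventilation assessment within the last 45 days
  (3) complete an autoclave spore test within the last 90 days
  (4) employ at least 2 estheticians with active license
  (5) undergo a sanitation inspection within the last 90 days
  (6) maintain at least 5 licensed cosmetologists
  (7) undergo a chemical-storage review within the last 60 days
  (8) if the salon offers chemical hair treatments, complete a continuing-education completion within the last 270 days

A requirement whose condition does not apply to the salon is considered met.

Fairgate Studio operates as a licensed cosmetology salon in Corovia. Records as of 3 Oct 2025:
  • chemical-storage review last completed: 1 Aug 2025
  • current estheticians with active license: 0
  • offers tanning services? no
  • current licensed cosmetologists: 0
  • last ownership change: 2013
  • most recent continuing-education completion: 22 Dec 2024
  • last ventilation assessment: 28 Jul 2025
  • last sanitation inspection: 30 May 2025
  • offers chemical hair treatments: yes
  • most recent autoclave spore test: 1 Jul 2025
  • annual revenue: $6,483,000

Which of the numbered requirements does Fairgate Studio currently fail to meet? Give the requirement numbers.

1. condition 'offers tanning services' does not hold → requirement n/a → met
2. ventilation assessment 67 days ago vs limit 45 → not met
3. autoclave spore test 94 days ago vs limit 90 → not met
4. estheticians with active license 0 < 2 → not met
5. sanitation inspection 126 days ago vs limit 90 → not met
6. licensed cosmetologists 0 < 5 → not met
7. chemical-storage review 63 days ago vs limit 60 → not met
8. condition 'offers chemical hair treatments' holds; continuing-education completion 285 days ago vs limit 270 → not met
Not met: 2, 3, 4, 5, 6, 7, 8

2, 3, 4, 5, 6, 7, 8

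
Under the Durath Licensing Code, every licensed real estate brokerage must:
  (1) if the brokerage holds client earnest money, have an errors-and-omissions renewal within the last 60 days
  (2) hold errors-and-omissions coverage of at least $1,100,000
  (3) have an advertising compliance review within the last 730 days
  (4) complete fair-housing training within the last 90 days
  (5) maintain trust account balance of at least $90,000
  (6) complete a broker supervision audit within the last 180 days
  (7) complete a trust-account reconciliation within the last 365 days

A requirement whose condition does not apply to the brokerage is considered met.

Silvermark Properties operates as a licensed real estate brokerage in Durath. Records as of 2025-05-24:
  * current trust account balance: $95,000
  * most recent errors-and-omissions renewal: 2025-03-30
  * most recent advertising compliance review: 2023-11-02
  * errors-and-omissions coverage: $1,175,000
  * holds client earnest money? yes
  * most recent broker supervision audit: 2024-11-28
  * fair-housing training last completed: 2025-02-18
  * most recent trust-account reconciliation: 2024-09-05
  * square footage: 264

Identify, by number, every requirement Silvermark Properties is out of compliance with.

4

1. condition 'holds client earnest money' holds; errors-and-omissions renewal 55 days ago vs limit 60 → met
2. errors-and-omissions coverage $1,175,000 ≥ $1,100,000 → met
3. advertising compliance review 569 days ago vs limit 730 → met
4. fair-housing training 95 days ago vs limit 90 → not met
5. trust account balance $95,000 ≥ $90,000 → met
6. broker supervision audit 177 days ago vs limit 180 → met
7. trust-account reconciliation 261 days ago vs limit 365 → met
Not met: 4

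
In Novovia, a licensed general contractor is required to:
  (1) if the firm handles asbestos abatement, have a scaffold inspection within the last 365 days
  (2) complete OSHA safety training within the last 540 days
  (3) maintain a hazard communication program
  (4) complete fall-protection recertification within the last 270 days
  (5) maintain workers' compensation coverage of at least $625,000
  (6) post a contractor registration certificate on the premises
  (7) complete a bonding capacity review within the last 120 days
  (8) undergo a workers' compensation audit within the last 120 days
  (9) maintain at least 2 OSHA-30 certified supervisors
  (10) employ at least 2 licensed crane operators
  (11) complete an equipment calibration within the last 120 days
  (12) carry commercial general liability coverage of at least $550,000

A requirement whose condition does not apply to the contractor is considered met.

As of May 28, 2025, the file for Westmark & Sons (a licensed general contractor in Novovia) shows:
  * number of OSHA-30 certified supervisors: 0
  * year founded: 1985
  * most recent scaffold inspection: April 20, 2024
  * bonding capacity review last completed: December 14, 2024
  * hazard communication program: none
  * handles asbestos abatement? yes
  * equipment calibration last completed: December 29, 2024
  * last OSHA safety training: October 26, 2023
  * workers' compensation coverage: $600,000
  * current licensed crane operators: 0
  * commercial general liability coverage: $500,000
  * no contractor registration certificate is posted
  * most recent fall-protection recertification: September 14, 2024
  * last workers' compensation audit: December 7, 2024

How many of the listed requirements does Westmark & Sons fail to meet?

1. condition 'handles asbestos abatement' holds; scaffold inspection 403 days ago vs limit 365 → not met
2. OSHA safety training 580 days ago vs limit 540 → not met
3. hazard communication program absent → not met
4. fall-protection recertification 256 days ago vs limit 270 → met
5. workers' compensation coverage $600,000 < $625,000 → not met
6. contractor registration certificate absent → not met
7. bonding capacity review 165 days ago vs limit 120 → not met
8. workers' compensation audit 172 days ago vs limit 120 → not met
9. OSHA-30 certified supervisors 0 < 2 → not met
10. licensed crane operators 0 < 2 → not met
11. equipment calibration 150 days ago vs limit 120 → not met
12. commercial general liability coverage $500,000 < $550,000 → not met
Not met: 11 of 12

11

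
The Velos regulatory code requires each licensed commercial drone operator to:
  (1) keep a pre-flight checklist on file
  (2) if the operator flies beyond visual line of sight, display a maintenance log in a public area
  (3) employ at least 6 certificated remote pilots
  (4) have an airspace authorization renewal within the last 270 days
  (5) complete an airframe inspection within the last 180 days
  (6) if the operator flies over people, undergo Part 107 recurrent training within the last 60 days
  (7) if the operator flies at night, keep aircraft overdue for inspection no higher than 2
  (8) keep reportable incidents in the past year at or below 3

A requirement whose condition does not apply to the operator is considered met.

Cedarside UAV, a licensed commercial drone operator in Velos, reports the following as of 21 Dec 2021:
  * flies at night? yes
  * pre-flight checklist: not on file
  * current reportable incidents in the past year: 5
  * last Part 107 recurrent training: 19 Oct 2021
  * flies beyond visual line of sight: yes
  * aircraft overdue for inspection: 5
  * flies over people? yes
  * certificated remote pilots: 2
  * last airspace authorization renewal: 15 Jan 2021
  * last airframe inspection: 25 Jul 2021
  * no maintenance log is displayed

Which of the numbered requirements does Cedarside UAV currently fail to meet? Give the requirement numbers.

1, 2, 3, 4, 6, 7, 8

1. pre-flight checklist absent → not met
2. condition 'flies beyond visual line of sight' holds; maintenance log absent → not met
3. certificated remote pilots 2 < 6 → not met
4. airspace authorization renewal 340 days ago vs limit 270 → not met
5. airframe inspection 149 days ago vs limit 180 → met
6. condition 'flies over people' holds; Part 107 recurrent training 63 days ago vs limit 60 → not met
7. condition 'flies at night' holds; aircraft overdue for inspection 5 > 2 → not met
8. reportable incidents in the past year 5 > 3 → not met
Not met: 1, 2, 3, 4, 6, 7, 8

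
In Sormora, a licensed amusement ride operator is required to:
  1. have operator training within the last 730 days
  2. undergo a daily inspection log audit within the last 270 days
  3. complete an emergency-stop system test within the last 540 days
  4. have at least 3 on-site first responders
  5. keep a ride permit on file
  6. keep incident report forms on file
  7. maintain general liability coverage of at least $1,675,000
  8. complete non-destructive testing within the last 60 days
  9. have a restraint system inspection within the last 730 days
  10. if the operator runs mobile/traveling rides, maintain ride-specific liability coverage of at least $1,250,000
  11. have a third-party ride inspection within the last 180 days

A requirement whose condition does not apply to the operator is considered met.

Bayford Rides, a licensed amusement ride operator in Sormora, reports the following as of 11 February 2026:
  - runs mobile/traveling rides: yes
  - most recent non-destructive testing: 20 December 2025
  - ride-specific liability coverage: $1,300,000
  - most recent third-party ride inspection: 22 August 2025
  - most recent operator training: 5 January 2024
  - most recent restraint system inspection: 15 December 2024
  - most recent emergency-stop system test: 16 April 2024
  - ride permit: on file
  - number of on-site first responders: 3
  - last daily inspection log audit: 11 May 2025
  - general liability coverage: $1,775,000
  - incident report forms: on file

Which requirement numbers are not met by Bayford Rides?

1, 2, 3

1. operator training 768 days ago vs limit 730 → not met
2. daily inspection log audit 276 days ago vs limit 270 → not met
3. emergency-stop system test 666 days ago vs limit 540 → not met
4. on-site first responders 3 ≥ 3 → met
5. ride permit present → met
6. incident report forms present → met
7. general liability coverage $1,775,000 ≥ $1,675,000 → met
8. non-destructive testing 53 days ago vs limit 60 → met
9. restraint system inspection 423 days ago vs limit 730 → met
10. condition 'runs mobile/traveling rides' holds; ride-specific liability coverage $1,300,000 ≥ $1,250,000 → met
11. third-party ride inspection 173 days ago vs limit 180 → met
Not met: 1, 2, 3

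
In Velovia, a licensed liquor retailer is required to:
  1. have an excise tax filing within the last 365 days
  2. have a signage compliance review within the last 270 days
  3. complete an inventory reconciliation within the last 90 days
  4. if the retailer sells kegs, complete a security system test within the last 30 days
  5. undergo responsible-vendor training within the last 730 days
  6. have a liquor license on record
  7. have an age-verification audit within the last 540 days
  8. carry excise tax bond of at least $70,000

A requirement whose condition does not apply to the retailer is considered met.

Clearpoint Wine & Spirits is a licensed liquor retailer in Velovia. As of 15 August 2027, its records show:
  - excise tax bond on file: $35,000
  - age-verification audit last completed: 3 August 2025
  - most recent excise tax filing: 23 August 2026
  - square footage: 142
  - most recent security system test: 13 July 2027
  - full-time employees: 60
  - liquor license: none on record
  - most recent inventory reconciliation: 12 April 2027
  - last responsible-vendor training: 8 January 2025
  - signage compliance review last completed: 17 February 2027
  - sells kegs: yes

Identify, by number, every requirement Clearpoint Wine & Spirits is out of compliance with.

1. excise tax filing 357 days ago vs limit 365 → met
2. signage compliance review 179 days ago vs limit 270 → met
3. inventory reconciliation 125 days ago vs limit 90 → not met
4. condition 'sells kegs' holds; security system test 33 days ago vs limit 30 → not met
5. responsible-vendor training 949 days ago vs limit 730 → not met
6. liquor license absent → not met
7. age-verification audit 742 days ago vs limit 540 → not met
8. excise tax bond $35,000 < $70,000 → not met
Not met: 3, 4, 5, 6, 7, 8

3, 4, 5, 6, 7, 8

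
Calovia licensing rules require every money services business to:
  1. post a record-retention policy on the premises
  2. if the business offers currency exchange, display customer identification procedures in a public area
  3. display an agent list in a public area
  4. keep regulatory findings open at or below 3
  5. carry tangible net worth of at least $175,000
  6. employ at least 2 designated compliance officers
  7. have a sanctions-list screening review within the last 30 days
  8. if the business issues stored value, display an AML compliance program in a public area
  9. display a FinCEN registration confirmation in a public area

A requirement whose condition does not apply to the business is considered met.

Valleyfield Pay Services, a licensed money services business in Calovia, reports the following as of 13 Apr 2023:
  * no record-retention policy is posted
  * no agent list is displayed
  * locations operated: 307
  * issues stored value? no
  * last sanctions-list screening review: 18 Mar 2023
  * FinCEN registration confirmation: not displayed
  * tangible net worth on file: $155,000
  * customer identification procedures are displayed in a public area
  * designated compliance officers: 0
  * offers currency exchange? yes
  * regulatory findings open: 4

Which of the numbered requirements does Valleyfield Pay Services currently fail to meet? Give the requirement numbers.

1, 3, 4, 5, 6, 9

1. record-retention policy absent → not met
2. condition 'offers currency exchange' holds; customer identification procedures present → met
3. agent list absent → not met
4. regulatory findings open 4 > 3 → not met
5. tangible net worth $155,000 < $175,000 → not met
6. designated compliance officers 0 < 2 → not met
7. sanctions-list screening review 26 days ago vs limit 30 → met
8. condition 'issues stored value' does not hold → requirement n/a → met
9. FinCEN registration confirmation absent → not met
Not met: 1, 3, 4, 5, 6, 9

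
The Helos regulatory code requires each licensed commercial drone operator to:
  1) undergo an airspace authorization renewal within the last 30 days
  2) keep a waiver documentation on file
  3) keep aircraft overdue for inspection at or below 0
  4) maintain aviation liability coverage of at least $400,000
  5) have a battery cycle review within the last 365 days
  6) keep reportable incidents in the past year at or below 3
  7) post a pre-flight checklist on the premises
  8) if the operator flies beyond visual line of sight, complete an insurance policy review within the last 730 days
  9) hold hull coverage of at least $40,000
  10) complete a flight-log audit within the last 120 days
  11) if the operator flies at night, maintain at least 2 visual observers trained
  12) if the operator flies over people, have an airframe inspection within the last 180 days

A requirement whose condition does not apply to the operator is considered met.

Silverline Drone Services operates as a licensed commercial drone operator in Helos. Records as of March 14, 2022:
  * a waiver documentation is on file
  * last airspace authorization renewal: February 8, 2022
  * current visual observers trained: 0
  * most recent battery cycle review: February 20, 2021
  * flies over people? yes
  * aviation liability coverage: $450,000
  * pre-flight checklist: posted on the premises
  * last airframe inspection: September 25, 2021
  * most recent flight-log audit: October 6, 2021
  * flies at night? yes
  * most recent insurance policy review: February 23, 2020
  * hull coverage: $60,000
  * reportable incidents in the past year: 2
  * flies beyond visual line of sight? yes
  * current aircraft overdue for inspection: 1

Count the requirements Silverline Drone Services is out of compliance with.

6

1. airspace authorization renewal 34 days ago vs limit 30 → not met
2. waiver documentation present → met
3. aircraft overdue for inspection 1 > 0 → not met
4. aviation liability coverage $450,000 ≥ $400,000 → met
5. battery cycle review 387 days ago vs limit 365 → not met
6. reportable incidents in the past year 2 ≤ 3 → met
7. pre-flight checklist present → met
8. condition 'flies beyond visual line of sight' holds; insurance policy review 750 days ago vs limit 730 → not met
9. hull coverage $60,000 ≥ $40,000 → met
10. flight-log audit 159 days ago vs limit 120 → not met
11. condition 'flies at night' holds; visual observers trained 0 < 2 → not met
12. condition 'flies over people' holds; airframe inspection 170 days ago vs limit 180 → met
Not met: 6 of 12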